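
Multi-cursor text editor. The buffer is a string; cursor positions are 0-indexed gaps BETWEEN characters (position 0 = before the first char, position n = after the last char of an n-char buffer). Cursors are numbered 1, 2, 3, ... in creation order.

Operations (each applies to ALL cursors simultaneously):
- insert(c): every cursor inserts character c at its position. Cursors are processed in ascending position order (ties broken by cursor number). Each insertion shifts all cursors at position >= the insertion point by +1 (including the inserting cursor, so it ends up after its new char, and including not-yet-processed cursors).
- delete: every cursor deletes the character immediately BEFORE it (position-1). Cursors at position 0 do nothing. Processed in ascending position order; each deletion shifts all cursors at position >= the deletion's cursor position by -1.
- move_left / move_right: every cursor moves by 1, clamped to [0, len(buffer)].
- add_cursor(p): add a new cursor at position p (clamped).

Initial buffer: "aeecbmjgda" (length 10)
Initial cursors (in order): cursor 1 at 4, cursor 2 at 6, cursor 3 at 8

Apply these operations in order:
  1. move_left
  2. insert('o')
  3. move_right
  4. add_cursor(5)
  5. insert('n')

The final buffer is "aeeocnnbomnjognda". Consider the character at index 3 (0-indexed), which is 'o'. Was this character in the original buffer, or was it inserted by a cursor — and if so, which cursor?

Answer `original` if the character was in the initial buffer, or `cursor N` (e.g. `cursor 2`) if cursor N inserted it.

Answer: cursor 1

Derivation:
After op 1 (move_left): buffer="aeecbmjgda" (len 10), cursors c1@3 c2@5 c3@7, authorship ..........
After op 2 (insert('o')): buffer="aeeocbomjogda" (len 13), cursors c1@4 c2@7 c3@10, authorship ...1..2..3...
After op 3 (move_right): buffer="aeeocbomjogda" (len 13), cursors c1@5 c2@8 c3@11, authorship ...1..2..3...
After op 4 (add_cursor(5)): buffer="aeeocbomjogda" (len 13), cursors c1@5 c4@5 c2@8 c3@11, authorship ...1..2..3...
After op 5 (insert('n')): buffer="aeeocnnbomnjognda" (len 17), cursors c1@7 c4@7 c2@11 c3@15, authorship ...1.14.2.2.3.3..
Authorship (.=original, N=cursor N): . . . 1 . 1 4 . 2 . 2 . 3 . 3 . .
Index 3: author = 1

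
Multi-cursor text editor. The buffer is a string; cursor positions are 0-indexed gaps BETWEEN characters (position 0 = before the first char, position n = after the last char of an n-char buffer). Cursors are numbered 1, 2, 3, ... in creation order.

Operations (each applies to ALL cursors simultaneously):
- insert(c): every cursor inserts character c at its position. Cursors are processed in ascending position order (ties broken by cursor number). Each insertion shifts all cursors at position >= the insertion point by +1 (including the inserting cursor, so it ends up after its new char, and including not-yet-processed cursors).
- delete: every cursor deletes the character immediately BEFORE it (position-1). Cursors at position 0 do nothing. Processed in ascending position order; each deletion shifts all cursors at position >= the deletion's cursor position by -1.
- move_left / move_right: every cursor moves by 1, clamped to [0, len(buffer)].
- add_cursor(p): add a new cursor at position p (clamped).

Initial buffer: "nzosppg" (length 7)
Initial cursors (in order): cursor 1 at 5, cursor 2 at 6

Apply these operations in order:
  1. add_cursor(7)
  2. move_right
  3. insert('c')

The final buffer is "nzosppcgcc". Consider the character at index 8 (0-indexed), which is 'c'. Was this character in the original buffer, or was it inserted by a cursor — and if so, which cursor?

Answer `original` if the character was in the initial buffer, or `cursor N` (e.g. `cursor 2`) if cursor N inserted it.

After op 1 (add_cursor(7)): buffer="nzosppg" (len 7), cursors c1@5 c2@6 c3@7, authorship .......
After op 2 (move_right): buffer="nzosppg" (len 7), cursors c1@6 c2@7 c3@7, authorship .......
After op 3 (insert('c')): buffer="nzosppcgcc" (len 10), cursors c1@7 c2@10 c3@10, authorship ......1.23
Authorship (.=original, N=cursor N): . . . . . . 1 . 2 3
Index 8: author = 2

Answer: cursor 2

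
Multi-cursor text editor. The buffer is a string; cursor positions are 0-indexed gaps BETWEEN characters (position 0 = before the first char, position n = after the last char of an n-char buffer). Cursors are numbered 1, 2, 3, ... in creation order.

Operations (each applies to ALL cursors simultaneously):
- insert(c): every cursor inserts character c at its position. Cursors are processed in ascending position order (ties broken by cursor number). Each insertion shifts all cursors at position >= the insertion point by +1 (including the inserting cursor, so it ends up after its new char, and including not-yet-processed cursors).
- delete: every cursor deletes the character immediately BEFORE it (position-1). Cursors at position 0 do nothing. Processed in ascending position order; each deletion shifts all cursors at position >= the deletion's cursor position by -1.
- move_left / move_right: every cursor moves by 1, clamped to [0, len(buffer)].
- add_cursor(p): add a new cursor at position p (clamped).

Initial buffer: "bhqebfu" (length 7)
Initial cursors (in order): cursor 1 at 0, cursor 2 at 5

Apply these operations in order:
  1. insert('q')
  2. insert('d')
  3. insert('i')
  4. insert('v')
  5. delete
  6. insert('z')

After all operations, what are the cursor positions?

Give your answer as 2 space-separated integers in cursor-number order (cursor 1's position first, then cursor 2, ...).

Answer: 4 13

Derivation:
After op 1 (insert('q')): buffer="qbhqebqfu" (len 9), cursors c1@1 c2@7, authorship 1.....2..
After op 2 (insert('d')): buffer="qdbhqebqdfu" (len 11), cursors c1@2 c2@9, authorship 11.....22..
After op 3 (insert('i')): buffer="qdibhqebqdifu" (len 13), cursors c1@3 c2@11, authorship 111.....222..
After op 4 (insert('v')): buffer="qdivbhqebqdivfu" (len 15), cursors c1@4 c2@13, authorship 1111.....2222..
After op 5 (delete): buffer="qdibhqebqdifu" (len 13), cursors c1@3 c2@11, authorship 111.....222..
After op 6 (insert('z')): buffer="qdizbhqebqdizfu" (len 15), cursors c1@4 c2@13, authorship 1111.....2222..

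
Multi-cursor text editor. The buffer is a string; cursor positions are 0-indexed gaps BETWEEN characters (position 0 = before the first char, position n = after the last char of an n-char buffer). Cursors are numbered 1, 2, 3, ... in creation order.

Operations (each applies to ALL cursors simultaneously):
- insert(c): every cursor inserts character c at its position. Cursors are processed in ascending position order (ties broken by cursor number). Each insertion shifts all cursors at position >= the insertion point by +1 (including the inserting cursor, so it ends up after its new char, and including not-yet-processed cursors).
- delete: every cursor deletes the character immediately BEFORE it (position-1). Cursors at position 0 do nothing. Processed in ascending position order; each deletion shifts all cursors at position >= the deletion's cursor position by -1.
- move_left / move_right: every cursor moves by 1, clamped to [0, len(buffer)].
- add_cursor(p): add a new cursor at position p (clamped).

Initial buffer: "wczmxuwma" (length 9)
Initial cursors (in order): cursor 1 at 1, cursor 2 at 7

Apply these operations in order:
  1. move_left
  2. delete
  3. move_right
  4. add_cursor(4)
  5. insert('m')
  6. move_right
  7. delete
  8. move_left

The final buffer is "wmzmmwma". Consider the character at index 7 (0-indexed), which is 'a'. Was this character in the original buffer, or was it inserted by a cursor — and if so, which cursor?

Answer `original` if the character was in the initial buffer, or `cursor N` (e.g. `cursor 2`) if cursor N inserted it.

After op 1 (move_left): buffer="wczmxuwma" (len 9), cursors c1@0 c2@6, authorship .........
After op 2 (delete): buffer="wczmxwma" (len 8), cursors c1@0 c2@5, authorship ........
After op 3 (move_right): buffer="wczmxwma" (len 8), cursors c1@1 c2@6, authorship ........
After op 4 (add_cursor(4)): buffer="wczmxwma" (len 8), cursors c1@1 c3@4 c2@6, authorship ........
After op 5 (insert('m')): buffer="wmczmmxwmma" (len 11), cursors c1@2 c3@6 c2@9, authorship .1...3..2..
After op 6 (move_right): buffer="wmczmmxwmma" (len 11), cursors c1@3 c3@7 c2@10, authorship .1...3..2..
After op 7 (delete): buffer="wmzmmwma" (len 8), cursors c1@2 c3@5 c2@7, authorship .1..3.2.
After op 8 (move_left): buffer="wmzmmwma" (len 8), cursors c1@1 c3@4 c2@6, authorship .1..3.2.
Authorship (.=original, N=cursor N): . 1 . . 3 . 2 .
Index 7: author = original

Answer: original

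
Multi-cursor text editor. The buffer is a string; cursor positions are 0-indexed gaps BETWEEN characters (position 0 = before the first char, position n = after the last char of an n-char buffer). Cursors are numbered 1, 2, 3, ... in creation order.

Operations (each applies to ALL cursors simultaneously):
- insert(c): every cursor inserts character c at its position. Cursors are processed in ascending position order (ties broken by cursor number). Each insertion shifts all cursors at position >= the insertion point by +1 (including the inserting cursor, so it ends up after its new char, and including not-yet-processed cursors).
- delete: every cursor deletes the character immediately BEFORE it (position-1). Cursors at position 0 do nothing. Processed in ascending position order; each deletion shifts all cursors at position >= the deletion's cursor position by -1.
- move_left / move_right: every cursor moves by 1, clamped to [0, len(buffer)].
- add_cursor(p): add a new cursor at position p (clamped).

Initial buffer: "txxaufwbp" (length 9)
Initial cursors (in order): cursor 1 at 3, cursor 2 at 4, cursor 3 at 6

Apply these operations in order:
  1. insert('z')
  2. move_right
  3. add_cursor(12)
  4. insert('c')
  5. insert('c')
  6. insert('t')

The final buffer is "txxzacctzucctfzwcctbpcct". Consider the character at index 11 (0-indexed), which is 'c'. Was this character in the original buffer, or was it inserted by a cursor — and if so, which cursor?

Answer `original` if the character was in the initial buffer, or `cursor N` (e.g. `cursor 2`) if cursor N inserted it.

Answer: cursor 2

Derivation:
After op 1 (insert('z')): buffer="txxzazufzwbp" (len 12), cursors c1@4 c2@6 c3@9, authorship ...1.2..3...
After op 2 (move_right): buffer="txxzazufzwbp" (len 12), cursors c1@5 c2@7 c3@10, authorship ...1.2..3...
After op 3 (add_cursor(12)): buffer="txxzazufzwbp" (len 12), cursors c1@5 c2@7 c3@10 c4@12, authorship ...1.2..3...
After op 4 (insert('c')): buffer="txxzaczucfzwcbpc" (len 16), cursors c1@6 c2@9 c3@13 c4@16, authorship ...1.12.2.3.3..4
After op 5 (insert('c')): buffer="txxzacczuccfzwccbpcc" (len 20), cursors c1@7 c2@11 c3@16 c4@20, authorship ...1.112.22.3.33..44
After op 6 (insert('t')): buffer="txxzacctzucctfzwcctbpcct" (len 24), cursors c1@8 c2@13 c3@19 c4@24, authorship ...1.1112.222.3.333..444
Authorship (.=original, N=cursor N): . . . 1 . 1 1 1 2 . 2 2 2 . 3 . 3 3 3 . . 4 4 4
Index 11: author = 2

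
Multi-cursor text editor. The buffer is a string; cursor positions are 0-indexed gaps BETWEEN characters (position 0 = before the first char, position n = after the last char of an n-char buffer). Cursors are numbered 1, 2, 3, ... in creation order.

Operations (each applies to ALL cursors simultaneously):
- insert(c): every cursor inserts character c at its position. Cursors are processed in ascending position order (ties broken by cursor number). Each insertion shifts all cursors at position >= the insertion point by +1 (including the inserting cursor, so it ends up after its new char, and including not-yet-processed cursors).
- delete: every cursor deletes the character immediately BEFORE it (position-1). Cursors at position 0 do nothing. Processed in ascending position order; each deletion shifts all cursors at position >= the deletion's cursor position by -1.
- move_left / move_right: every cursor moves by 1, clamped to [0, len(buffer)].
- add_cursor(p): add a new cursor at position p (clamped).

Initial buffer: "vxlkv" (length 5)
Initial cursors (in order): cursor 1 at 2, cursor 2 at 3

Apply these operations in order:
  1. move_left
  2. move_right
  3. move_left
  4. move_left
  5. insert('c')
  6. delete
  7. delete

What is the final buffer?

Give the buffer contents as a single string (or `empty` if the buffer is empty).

After op 1 (move_left): buffer="vxlkv" (len 5), cursors c1@1 c2@2, authorship .....
After op 2 (move_right): buffer="vxlkv" (len 5), cursors c1@2 c2@3, authorship .....
After op 3 (move_left): buffer="vxlkv" (len 5), cursors c1@1 c2@2, authorship .....
After op 4 (move_left): buffer="vxlkv" (len 5), cursors c1@0 c2@1, authorship .....
After op 5 (insert('c')): buffer="cvcxlkv" (len 7), cursors c1@1 c2@3, authorship 1.2....
After op 6 (delete): buffer="vxlkv" (len 5), cursors c1@0 c2@1, authorship .....
After op 7 (delete): buffer="xlkv" (len 4), cursors c1@0 c2@0, authorship ....

Answer: xlkv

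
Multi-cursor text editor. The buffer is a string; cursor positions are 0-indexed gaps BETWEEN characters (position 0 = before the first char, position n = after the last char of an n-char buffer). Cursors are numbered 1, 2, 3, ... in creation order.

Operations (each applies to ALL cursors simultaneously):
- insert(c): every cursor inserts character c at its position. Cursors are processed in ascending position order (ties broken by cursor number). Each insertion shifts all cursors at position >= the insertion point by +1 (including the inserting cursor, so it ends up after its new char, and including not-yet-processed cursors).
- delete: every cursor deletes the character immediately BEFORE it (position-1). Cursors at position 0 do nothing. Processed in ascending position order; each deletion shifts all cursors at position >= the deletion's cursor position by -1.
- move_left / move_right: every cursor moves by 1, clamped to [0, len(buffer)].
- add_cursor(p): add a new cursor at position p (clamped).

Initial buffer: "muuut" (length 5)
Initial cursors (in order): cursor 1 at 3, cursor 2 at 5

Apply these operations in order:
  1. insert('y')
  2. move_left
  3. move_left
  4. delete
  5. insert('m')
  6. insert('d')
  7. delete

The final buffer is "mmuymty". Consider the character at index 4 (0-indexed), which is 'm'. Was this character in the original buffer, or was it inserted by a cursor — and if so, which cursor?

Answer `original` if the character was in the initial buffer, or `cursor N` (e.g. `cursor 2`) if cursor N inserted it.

After op 1 (insert('y')): buffer="muuyuty" (len 7), cursors c1@4 c2@7, authorship ...1..2
After op 2 (move_left): buffer="muuyuty" (len 7), cursors c1@3 c2@6, authorship ...1..2
After op 3 (move_left): buffer="muuyuty" (len 7), cursors c1@2 c2@5, authorship ...1..2
After op 4 (delete): buffer="muyty" (len 5), cursors c1@1 c2@3, authorship ..1.2
After op 5 (insert('m')): buffer="mmuymty" (len 7), cursors c1@2 c2@5, authorship .1.12.2
After op 6 (insert('d')): buffer="mmduymdty" (len 9), cursors c1@3 c2@7, authorship .11.122.2
After op 7 (delete): buffer="mmuymty" (len 7), cursors c1@2 c2@5, authorship .1.12.2
Authorship (.=original, N=cursor N): . 1 . 1 2 . 2
Index 4: author = 2

Answer: cursor 2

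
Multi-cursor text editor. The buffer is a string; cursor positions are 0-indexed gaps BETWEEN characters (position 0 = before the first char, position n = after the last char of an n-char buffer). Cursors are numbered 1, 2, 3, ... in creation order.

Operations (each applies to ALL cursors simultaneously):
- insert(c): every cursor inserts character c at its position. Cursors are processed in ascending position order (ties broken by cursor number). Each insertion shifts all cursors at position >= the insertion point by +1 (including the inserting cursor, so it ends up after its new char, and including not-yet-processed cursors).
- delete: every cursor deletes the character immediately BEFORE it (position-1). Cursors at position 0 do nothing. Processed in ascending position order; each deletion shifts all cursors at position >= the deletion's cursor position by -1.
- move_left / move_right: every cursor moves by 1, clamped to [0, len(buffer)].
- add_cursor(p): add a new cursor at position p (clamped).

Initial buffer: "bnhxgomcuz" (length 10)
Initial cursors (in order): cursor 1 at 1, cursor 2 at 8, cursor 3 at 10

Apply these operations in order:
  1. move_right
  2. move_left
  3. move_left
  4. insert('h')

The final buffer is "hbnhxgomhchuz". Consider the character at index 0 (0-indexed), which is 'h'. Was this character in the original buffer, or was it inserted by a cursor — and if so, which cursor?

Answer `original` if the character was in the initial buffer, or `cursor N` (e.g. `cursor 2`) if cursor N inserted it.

Answer: cursor 1

Derivation:
After op 1 (move_right): buffer="bnhxgomcuz" (len 10), cursors c1@2 c2@9 c3@10, authorship ..........
After op 2 (move_left): buffer="bnhxgomcuz" (len 10), cursors c1@1 c2@8 c3@9, authorship ..........
After op 3 (move_left): buffer="bnhxgomcuz" (len 10), cursors c1@0 c2@7 c3@8, authorship ..........
After op 4 (insert('h')): buffer="hbnhxgomhchuz" (len 13), cursors c1@1 c2@9 c3@11, authorship 1.......2.3..
Authorship (.=original, N=cursor N): 1 . . . . . . . 2 . 3 . .
Index 0: author = 1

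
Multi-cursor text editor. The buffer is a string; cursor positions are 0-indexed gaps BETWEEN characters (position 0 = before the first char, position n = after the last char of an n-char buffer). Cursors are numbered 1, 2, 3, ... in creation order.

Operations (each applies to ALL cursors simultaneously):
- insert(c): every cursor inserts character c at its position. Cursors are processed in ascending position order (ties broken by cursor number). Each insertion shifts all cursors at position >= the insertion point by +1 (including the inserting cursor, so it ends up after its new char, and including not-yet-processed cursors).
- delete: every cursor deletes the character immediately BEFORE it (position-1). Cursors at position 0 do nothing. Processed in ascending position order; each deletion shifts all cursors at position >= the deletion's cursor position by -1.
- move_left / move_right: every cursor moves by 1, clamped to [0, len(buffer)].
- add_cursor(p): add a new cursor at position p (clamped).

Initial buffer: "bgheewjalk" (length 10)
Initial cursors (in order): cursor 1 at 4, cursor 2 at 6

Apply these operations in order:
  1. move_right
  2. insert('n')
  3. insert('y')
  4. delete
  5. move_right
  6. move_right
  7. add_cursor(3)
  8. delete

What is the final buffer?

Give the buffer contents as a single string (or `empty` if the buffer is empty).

After op 1 (move_right): buffer="bgheewjalk" (len 10), cursors c1@5 c2@7, authorship ..........
After op 2 (insert('n')): buffer="bgheenwjnalk" (len 12), cursors c1@6 c2@9, authorship .....1..2...
After op 3 (insert('y')): buffer="bgheenywjnyalk" (len 14), cursors c1@7 c2@11, authorship .....11..22...
After op 4 (delete): buffer="bgheenwjnalk" (len 12), cursors c1@6 c2@9, authorship .....1..2...
After op 5 (move_right): buffer="bgheenwjnalk" (len 12), cursors c1@7 c2@10, authorship .....1..2...
After op 6 (move_right): buffer="bgheenwjnalk" (len 12), cursors c1@8 c2@11, authorship .....1..2...
After op 7 (add_cursor(3)): buffer="bgheenwjnalk" (len 12), cursors c3@3 c1@8 c2@11, authorship .....1..2...
After op 8 (delete): buffer="bgeenwnak" (len 9), cursors c3@2 c1@6 c2@8, authorship ....1.2..

Answer: bgeenwnak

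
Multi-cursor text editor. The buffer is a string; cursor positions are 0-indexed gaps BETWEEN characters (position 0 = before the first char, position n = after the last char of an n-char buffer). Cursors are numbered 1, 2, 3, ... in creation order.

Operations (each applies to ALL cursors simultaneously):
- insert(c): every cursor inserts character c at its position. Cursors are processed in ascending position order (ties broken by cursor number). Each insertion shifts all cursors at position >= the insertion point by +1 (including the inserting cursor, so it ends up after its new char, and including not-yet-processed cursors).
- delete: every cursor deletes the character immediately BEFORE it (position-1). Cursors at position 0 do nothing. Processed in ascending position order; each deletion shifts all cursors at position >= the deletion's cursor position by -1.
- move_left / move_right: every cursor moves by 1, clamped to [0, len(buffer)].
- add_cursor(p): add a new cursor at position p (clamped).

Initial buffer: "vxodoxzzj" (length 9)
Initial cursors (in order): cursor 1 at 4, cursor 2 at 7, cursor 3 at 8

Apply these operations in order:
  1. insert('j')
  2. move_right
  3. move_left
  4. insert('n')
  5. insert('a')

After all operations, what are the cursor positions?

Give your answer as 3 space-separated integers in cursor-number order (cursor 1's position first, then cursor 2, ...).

After op 1 (insert('j')): buffer="vxodjoxzjzjj" (len 12), cursors c1@5 c2@9 c3@11, authorship ....1...2.3.
After op 2 (move_right): buffer="vxodjoxzjzjj" (len 12), cursors c1@6 c2@10 c3@12, authorship ....1...2.3.
After op 3 (move_left): buffer="vxodjoxzjzjj" (len 12), cursors c1@5 c2@9 c3@11, authorship ....1...2.3.
After op 4 (insert('n')): buffer="vxodjnoxzjnzjnj" (len 15), cursors c1@6 c2@11 c3@14, authorship ....11...22.33.
After op 5 (insert('a')): buffer="vxodjnaoxzjnazjnaj" (len 18), cursors c1@7 c2@13 c3@17, authorship ....111...222.333.

Answer: 7 13 17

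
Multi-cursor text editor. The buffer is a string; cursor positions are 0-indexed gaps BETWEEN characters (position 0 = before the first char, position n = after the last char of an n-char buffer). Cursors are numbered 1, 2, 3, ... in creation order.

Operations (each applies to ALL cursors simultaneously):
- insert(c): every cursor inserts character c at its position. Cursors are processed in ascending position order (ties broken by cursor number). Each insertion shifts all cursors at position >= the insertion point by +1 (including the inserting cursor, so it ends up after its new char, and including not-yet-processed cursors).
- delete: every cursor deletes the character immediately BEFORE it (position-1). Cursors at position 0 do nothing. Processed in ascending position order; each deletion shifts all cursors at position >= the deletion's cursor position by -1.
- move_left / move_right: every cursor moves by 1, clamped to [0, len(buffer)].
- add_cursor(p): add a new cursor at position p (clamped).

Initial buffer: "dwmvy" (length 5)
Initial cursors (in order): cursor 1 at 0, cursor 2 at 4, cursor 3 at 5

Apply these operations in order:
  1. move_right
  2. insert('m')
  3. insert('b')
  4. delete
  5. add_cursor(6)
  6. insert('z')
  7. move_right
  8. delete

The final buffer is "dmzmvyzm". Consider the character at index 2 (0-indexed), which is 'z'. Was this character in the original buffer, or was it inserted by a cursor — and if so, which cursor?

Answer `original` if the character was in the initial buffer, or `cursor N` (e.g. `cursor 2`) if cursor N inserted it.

Answer: cursor 1

Derivation:
After op 1 (move_right): buffer="dwmvy" (len 5), cursors c1@1 c2@5 c3@5, authorship .....
After op 2 (insert('m')): buffer="dmwmvymm" (len 8), cursors c1@2 c2@8 c3@8, authorship .1....23
After op 3 (insert('b')): buffer="dmbwmvymmbb" (len 11), cursors c1@3 c2@11 c3@11, authorship .11....2323
After op 4 (delete): buffer="dmwmvymm" (len 8), cursors c1@2 c2@8 c3@8, authorship .1....23
After op 5 (add_cursor(6)): buffer="dmwmvymm" (len 8), cursors c1@2 c4@6 c2@8 c3@8, authorship .1....23
After op 6 (insert('z')): buffer="dmzwmvyzmmzz" (len 12), cursors c1@3 c4@8 c2@12 c3@12, authorship .11....42323
After op 7 (move_right): buffer="dmzwmvyzmmzz" (len 12), cursors c1@4 c4@9 c2@12 c3@12, authorship .11....42323
After op 8 (delete): buffer="dmzmvyzm" (len 8), cursors c1@3 c4@7 c2@8 c3@8, authorship .11...43
Authorship (.=original, N=cursor N): . 1 1 . . . 4 3
Index 2: author = 1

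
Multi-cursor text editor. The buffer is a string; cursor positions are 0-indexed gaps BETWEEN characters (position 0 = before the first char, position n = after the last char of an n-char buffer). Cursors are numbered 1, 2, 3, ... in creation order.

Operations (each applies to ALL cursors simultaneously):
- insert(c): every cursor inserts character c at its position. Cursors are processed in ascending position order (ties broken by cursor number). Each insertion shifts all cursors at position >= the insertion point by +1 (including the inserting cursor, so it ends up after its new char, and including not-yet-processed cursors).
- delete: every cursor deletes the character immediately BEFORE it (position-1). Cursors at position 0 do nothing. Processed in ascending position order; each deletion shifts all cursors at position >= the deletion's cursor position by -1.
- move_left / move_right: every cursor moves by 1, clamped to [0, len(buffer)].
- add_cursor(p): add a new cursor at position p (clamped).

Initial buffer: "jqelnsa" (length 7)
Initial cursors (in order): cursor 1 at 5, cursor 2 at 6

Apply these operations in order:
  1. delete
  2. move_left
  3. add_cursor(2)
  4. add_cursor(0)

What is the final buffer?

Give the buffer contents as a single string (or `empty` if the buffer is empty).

Answer: jqela

Derivation:
After op 1 (delete): buffer="jqela" (len 5), cursors c1@4 c2@4, authorship .....
After op 2 (move_left): buffer="jqela" (len 5), cursors c1@3 c2@3, authorship .....
After op 3 (add_cursor(2)): buffer="jqela" (len 5), cursors c3@2 c1@3 c2@3, authorship .....
After op 4 (add_cursor(0)): buffer="jqela" (len 5), cursors c4@0 c3@2 c1@3 c2@3, authorship .....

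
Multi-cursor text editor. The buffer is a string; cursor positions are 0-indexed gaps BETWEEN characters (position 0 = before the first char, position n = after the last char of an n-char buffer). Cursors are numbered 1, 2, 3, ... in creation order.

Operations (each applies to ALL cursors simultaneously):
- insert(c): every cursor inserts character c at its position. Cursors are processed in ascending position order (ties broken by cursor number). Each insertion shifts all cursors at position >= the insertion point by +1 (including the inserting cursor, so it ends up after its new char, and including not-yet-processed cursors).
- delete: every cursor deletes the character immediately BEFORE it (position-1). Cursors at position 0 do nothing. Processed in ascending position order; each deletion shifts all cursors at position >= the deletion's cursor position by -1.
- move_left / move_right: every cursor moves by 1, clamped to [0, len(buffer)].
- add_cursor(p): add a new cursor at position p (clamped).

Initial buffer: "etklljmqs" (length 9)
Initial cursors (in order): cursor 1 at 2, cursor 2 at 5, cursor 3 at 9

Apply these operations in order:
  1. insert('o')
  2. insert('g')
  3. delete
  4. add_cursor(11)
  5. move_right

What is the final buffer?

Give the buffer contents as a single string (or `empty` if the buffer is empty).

Answer: etokllojmqso

Derivation:
After op 1 (insert('o')): buffer="etokllojmqso" (len 12), cursors c1@3 c2@7 c3@12, authorship ..1...2....3
After op 2 (insert('g')): buffer="etogkllogjmqsog" (len 15), cursors c1@4 c2@9 c3@15, authorship ..11...22....33
After op 3 (delete): buffer="etokllojmqso" (len 12), cursors c1@3 c2@7 c3@12, authorship ..1...2....3
After op 4 (add_cursor(11)): buffer="etokllojmqso" (len 12), cursors c1@3 c2@7 c4@11 c3@12, authorship ..1...2....3
After op 5 (move_right): buffer="etokllojmqso" (len 12), cursors c1@4 c2@8 c3@12 c4@12, authorship ..1...2....3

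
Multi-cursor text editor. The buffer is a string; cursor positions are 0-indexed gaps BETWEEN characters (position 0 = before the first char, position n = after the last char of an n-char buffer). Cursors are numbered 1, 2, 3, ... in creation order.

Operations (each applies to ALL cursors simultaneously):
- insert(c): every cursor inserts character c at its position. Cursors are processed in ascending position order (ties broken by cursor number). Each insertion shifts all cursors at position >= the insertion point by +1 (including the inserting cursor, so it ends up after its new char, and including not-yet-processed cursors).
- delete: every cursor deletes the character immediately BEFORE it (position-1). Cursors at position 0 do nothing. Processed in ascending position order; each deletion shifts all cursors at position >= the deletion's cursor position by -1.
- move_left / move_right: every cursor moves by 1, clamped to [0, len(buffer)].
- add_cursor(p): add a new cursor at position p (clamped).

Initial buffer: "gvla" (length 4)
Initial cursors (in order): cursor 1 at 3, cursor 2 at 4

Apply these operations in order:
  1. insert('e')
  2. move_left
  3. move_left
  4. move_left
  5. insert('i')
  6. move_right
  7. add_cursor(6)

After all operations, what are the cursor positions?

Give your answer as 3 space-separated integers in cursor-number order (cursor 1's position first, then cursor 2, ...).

After op 1 (insert('e')): buffer="gvleae" (len 6), cursors c1@4 c2@6, authorship ...1.2
After op 2 (move_left): buffer="gvleae" (len 6), cursors c1@3 c2@5, authorship ...1.2
After op 3 (move_left): buffer="gvleae" (len 6), cursors c1@2 c2@4, authorship ...1.2
After op 4 (move_left): buffer="gvleae" (len 6), cursors c1@1 c2@3, authorship ...1.2
After op 5 (insert('i')): buffer="givlieae" (len 8), cursors c1@2 c2@5, authorship .1..21.2
After op 6 (move_right): buffer="givlieae" (len 8), cursors c1@3 c2@6, authorship .1..21.2
After op 7 (add_cursor(6)): buffer="givlieae" (len 8), cursors c1@3 c2@6 c3@6, authorship .1..21.2

Answer: 3 6 6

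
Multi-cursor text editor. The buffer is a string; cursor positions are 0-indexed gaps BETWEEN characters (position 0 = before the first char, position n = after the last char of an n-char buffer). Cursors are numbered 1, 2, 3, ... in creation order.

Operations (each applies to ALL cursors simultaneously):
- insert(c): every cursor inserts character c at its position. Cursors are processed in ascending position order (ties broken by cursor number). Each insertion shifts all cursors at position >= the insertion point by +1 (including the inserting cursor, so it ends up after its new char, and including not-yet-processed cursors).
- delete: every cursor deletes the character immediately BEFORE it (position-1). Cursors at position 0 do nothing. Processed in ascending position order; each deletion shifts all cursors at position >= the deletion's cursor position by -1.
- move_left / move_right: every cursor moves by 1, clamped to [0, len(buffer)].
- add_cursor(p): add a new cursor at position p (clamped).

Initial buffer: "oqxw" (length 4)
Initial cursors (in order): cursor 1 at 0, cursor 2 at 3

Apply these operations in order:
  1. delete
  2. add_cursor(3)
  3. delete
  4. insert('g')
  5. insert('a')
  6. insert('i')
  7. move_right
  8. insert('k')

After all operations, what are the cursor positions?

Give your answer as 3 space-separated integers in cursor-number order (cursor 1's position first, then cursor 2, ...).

Answer: 5 13 13

Derivation:
After op 1 (delete): buffer="oqw" (len 3), cursors c1@0 c2@2, authorship ...
After op 2 (add_cursor(3)): buffer="oqw" (len 3), cursors c1@0 c2@2 c3@3, authorship ...
After op 3 (delete): buffer="o" (len 1), cursors c1@0 c2@1 c3@1, authorship .
After op 4 (insert('g')): buffer="gogg" (len 4), cursors c1@1 c2@4 c3@4, authorship 1.23
After op 5 (insert('a')): buffer="gaoggaa" (len 7), cursors c1@2 c2@7 c3@7, authorship 11.2323
After op 6 (insert('i')): buffer="gaioggaaii" (len 10), cursors c1@3 c2@10 c3@10, authorship 111.232323
After op 7 (move_right): buffer="gaioggaaii" (len 10), cursors c1@4 c2@10 c3@10, authorship 111.232323
After op 8 (insert('k')): buffer="gaiokggaaiikk" (len 13), cursors c1@5 c2@13 c3@13, authorship 111.123232323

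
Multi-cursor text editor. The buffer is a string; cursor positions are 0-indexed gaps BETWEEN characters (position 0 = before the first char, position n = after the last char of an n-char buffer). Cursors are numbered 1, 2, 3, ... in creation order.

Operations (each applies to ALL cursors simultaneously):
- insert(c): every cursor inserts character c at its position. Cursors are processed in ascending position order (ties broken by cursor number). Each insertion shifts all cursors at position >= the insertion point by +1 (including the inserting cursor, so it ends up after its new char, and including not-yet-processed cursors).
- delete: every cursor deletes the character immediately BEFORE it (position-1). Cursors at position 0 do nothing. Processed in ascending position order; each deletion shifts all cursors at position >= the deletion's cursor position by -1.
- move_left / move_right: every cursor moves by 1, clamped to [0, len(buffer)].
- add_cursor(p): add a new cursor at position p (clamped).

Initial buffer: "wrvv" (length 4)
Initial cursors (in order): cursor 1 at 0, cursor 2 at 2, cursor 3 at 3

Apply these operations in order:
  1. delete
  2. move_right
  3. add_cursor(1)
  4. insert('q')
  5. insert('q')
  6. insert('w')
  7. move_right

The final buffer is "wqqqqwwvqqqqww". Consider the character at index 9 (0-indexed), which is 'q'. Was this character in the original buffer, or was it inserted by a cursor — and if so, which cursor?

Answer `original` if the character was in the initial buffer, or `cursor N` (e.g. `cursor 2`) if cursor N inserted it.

Answer: cursor 3

Derivation:
After op 1 (delete): buffer="wv" (len 2), cursors c1@0 c2@1 c3@1, authorship ..
After op 2 (move_right): buffer="wv" (len 2), cursors c1@1 c2@2 c3@2, authorship ..
After op 3 (add_cursor(1)): buffer="wv" (len 2), cursors c1@1 c4@1 c2@2 c3@2, authorship ..
After op 4 (insert('q')): buffer="wqqvqq" (len 6), cursors c1@3 c4@3 c2@6 c3@6, authorship .14.23
After op 5 (insert('q')): buffer="wqqqqvqqqq" (len 10), cursors c1@5 c4@5 c2@10 c3@10, authorship .1414.2323
After op 6 (insert('w')): buffer="wqqqqwwvqqqqww" (len 14), cursors c1@7 c4@7 c2@14 c3@14, authorship .141414.232323
After op 7 (move_right): buffer="wqqqqwwvqqqqww" (len 14), cursors c1@8 c4@8 c2@14 c3@14, authorship .141414.232323
Authorship (.=original, N=cursor N): . 1 4 1 4 1 4 . 2 3 2 3 2 3
Index 9: author = 3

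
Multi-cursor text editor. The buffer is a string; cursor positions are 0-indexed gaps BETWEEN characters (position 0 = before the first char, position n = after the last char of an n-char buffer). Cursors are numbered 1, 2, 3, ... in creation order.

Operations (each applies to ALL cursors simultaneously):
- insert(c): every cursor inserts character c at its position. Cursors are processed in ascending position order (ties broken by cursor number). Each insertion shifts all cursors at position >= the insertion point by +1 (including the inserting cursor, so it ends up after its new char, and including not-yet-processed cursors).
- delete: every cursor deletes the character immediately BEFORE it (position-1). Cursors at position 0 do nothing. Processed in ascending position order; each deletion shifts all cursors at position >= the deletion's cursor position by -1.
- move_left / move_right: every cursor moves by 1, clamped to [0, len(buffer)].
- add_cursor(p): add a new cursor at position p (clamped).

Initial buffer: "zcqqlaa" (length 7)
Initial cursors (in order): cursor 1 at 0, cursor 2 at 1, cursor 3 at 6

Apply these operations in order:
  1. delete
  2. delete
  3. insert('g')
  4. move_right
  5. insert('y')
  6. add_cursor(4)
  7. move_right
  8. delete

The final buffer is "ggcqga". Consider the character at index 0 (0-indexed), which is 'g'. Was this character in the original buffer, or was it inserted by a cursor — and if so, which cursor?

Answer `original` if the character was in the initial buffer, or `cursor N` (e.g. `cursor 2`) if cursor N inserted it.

After op 1 (delete): buffer="cqqla" (len 5), cursors c1@0 c2@0 c3@4, authorship .....
After op 2 (delete): buffer="cqqa" (len 4), cursors c1@0 c2@0 c3@3, authorship ....
After op 3 (insert('g')): buffer="ggcqqga" (len 7), cursors c1@2 c2@2 c3@6, authorship 12...3.
After op 4 (move_right): buffer="ggcqqga" (len 7), cursors c1@3 c2@3 c3@7, authorship 12...3.
After op 5 (insert('y')): buffer="ggcyyqqgay" (len 10), cursors c1@5 c2@5 c3@10, authorship 12.12..3.3
After op 6 (add_cursor(4)): buffer="ggcyyqqgay" (len 10), cursors c4@4 c1@5 c2@5 c3@10, authorship 12.12..3.3
After op 7 (move_right): buffer="ggcyyqqgay" (len 10), cursors c4@5 c1@6 c2@6 c3@10, authorship 12.12..3.3
After op 8 (delete): buffer="ggcqga" (len 6), cursors c1@3 c2@3 c4@3 c3@6, authorship 12..3.
Authorship (.=original, N=cursor N): 1 2 . . 3 .
Index 0: author = 1

Answer: cursor 1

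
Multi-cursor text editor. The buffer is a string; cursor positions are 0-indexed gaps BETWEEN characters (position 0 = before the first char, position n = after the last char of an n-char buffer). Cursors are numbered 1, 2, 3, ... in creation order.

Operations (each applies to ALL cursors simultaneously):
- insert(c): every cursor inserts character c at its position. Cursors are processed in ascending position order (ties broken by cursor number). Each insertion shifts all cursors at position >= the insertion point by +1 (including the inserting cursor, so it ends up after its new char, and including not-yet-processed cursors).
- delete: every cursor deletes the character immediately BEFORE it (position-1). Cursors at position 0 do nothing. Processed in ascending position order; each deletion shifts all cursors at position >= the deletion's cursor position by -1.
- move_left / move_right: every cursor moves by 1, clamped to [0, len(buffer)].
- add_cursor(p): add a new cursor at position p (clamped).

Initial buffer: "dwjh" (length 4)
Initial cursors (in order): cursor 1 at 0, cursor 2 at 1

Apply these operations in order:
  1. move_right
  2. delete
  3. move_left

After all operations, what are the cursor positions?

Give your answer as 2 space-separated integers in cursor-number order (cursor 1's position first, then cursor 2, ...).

After op 1 (move_right): buffer="dwjh" (len 4), cursors c1@1 c2@2, authorship ....
After op 2 (delete): buffer="jh" (len 2), cursors c1@0 c2@0, authorship ..
After op 3 (move_left): buffer="jh" (len 2), cursors c1@0 c2@0, authorship ..

Answer: 0 0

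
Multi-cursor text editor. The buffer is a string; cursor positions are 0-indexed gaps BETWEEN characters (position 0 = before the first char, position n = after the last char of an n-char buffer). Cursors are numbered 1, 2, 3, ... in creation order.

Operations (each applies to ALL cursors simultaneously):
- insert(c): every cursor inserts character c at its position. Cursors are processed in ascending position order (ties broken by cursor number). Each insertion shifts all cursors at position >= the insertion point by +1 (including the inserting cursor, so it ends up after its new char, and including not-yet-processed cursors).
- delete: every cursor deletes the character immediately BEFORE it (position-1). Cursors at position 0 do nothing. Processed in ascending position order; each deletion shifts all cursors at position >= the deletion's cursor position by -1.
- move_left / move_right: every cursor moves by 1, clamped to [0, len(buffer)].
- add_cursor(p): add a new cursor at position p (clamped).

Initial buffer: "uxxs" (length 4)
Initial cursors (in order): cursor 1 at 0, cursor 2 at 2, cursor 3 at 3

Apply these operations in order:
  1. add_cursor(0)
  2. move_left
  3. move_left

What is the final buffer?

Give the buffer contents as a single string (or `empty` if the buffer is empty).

Answer: uxxs

Derivation:
After op 1 (add_cursor(0)): buffer="uxxs" (len 4), cursors c1@0 c4@0 c2@2 c3@3, authorship ....
After op 2 (move_left): buffer="uxxs" (len 4), cursors c1@0 c4@0 c2@1 c3@2, authorship ....
After op 3 (move_left): buffer="uxxs" (len 4), cursors c1@0 c2@0 c4@0 c3@1, authorship ....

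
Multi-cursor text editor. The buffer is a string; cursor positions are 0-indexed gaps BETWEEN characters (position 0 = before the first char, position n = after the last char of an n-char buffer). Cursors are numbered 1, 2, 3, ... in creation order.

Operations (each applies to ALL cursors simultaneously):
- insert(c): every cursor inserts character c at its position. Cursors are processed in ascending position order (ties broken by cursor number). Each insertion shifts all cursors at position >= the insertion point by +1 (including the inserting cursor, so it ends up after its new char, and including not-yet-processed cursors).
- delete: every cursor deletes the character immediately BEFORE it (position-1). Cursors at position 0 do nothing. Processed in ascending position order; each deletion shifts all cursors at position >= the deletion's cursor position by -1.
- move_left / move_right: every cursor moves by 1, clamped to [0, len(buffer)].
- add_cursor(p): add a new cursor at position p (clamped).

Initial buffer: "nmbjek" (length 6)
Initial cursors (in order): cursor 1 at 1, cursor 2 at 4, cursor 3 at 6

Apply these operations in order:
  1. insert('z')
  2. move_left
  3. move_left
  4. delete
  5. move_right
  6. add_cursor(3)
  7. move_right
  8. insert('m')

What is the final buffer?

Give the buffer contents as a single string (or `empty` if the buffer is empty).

After op 1 (insert('z')): buffer="nzmbjzekz" (len 9), cursors c1@2 c2@6 c3@9, authorship .1...2..3
After op 2 (move_left): buffer="nzmbjzekz" (len 9), cursors c1@1 c2@5 c3@8, authorship .1...2..3
After op 3 (move_left): buffer="nzmbjzekz" (len 9), cursors c1@0 c2@4 c3@7, authorship .1...2..3
After op 4 (delete): buffer="nzmjzkz" (len 7), cursors c1@0 c2@3 c3@5, authorship .1..2.3
After op 5 (move_right): buffer="nzmjzkz" (len 7), cursors c1@1 c2@4 c3@6, authorship .1..2.3
After op 6 (add_cursor(3)): buffer="nzmjzkz" (len 7), cursors c1@1 c4@3 c2@4 c3@6, authorship .1..2.3
After op 7 (move_right): buffer="nzmjzkz" (len 7), cursors c1@2 c4@4 c2@5 c3@7, authorship .1..2.3
After op 8 (insert('m')): buffer="nzmmjmzmkzm" (len 11), cursors c1@3 c4@6 c2@8 c3@11, authorship .11..422.33

Answer: nzmmjmzmkzm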